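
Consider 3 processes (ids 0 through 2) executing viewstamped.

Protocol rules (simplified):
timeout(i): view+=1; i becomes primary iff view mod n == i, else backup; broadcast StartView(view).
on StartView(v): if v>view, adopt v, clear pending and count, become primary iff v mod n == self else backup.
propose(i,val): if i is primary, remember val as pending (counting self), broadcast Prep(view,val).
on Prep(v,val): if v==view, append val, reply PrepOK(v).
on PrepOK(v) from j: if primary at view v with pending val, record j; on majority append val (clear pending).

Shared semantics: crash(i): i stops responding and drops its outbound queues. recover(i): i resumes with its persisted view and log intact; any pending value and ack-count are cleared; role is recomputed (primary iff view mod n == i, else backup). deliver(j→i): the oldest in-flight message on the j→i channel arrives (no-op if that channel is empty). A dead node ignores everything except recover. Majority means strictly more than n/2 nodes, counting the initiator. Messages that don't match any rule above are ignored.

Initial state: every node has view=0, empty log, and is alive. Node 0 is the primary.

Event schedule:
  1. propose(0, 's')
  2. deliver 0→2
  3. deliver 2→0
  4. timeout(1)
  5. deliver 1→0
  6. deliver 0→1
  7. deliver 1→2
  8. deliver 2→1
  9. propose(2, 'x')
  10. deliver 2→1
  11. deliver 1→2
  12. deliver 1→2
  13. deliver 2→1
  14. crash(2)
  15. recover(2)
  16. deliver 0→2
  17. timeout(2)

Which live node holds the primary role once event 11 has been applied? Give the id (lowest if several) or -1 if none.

1

1. propose(0,'s'):  nop
2. deliver 0→2:  <2:back v0 s>
3. deliver 2→0:  <0:prim v0 s>
4. timeout(1):  <1:prim v1 ->
5. deliver 1→0:  <0:back v1 s>
6. deliver 0→1:  nop
7. deliver 1→2:  <2:back v1 s>
8. deliver 2→1:  nop
9. propose(2,'x'):  nop
10. deliver 2→1:  nop
11. deliver 1→2:  nop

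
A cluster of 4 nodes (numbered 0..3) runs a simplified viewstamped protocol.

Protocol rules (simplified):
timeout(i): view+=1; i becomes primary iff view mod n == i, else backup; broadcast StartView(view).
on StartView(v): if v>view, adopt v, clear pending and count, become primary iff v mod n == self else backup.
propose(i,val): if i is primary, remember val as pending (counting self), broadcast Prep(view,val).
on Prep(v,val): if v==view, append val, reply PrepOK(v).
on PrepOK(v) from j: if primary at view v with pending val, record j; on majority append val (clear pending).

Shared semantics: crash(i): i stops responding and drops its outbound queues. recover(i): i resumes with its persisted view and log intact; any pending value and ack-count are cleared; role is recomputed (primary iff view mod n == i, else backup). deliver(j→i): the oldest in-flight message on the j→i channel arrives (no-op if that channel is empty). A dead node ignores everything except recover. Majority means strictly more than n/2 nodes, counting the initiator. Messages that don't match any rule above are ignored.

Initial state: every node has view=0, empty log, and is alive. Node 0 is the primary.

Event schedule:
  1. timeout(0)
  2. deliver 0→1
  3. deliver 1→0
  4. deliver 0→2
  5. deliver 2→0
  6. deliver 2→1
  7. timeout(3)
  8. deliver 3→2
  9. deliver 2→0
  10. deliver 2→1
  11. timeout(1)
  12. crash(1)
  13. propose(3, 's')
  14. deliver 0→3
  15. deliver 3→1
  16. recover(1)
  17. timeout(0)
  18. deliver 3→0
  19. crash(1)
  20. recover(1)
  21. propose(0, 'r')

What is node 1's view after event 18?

1. timeout(0):  <0:back v1 ->
2. deliver 0→1:  <1:prim v1 ->
3. deliver 1→0:  nop
4. deliver 0→2:  <2:back v1 ->
5. deliver 2→0:  nop
6. deliver 2→1:  nop
7. timeout(3):  <3:back v1 ->
8. deliver 3→2:  nop
9. deliver 2→0:  nop
10. deliver 2→1:  nop
11. timeout(1):  <1:back v2 ->
12. crash(1):  <1:✗back v2 ->
13. propose(3,'s'):  nop
14. deliver 0→3:  nop
15. deliver 3→1:  nop
16. recover(1):  <1:back v2 ->
17. timeout(0):  <0:back v2 ->
18. deliver 3→0:  nop

2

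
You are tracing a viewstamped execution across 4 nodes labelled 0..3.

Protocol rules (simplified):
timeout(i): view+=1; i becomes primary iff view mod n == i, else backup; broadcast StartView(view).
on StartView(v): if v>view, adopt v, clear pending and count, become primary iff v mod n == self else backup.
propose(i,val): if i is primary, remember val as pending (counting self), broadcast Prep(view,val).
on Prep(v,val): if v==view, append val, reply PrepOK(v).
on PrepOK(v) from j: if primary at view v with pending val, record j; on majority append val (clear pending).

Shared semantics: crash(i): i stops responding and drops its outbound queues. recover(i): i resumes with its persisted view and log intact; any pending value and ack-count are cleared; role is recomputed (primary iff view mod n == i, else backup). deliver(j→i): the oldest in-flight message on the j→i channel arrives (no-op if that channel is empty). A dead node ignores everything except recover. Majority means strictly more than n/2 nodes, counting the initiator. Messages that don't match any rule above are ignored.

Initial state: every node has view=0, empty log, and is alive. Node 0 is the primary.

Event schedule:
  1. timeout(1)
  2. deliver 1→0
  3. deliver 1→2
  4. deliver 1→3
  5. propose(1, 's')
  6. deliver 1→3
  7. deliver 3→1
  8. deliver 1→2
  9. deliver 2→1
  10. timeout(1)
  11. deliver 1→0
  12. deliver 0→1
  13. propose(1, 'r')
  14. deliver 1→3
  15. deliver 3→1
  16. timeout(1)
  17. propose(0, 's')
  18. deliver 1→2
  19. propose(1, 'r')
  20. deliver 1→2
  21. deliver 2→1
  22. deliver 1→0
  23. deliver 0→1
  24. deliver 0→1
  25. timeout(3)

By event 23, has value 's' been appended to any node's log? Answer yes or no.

1. timeout(1):  <1:prim v1 ->
2. deliver 1→0:  <0:back v1 ->
3. deliver 1→2:  <2:back v1 ->
4. deliver 1→3:  <3:back v1 ->
5. propose(1,'s'):  nop
6. deliver 1→3:  <3:back v1 s>
7. deliver 3→1:  nop
8. deliver 1→2:  <2:back v1 s>
9. deliver 2→1:  <1:prim v1 s>
10. timeout(1):  <1:back v2 s>
11. deliver 1→0:  <0:back v1 s>
12. deliver 0→1:  nop
13. propose(1,'r'):  nop
14. deliver 1→3:  <3:back v2 s>
15. deliver 3→1:  nop
16. timeout(1):  <1:back v3 s>
17. propose(0,'s'):  nop
18. deliver 1→2:  <2:prim v2 s>
19. propose(1,'r'):  nop
20. deliver 1→2:  <2:back v3 s>
21. deliver 2→1:  nop
22. deliver 1→0:  <0:back v2 s>
23. deliver 0→1:  nop

yes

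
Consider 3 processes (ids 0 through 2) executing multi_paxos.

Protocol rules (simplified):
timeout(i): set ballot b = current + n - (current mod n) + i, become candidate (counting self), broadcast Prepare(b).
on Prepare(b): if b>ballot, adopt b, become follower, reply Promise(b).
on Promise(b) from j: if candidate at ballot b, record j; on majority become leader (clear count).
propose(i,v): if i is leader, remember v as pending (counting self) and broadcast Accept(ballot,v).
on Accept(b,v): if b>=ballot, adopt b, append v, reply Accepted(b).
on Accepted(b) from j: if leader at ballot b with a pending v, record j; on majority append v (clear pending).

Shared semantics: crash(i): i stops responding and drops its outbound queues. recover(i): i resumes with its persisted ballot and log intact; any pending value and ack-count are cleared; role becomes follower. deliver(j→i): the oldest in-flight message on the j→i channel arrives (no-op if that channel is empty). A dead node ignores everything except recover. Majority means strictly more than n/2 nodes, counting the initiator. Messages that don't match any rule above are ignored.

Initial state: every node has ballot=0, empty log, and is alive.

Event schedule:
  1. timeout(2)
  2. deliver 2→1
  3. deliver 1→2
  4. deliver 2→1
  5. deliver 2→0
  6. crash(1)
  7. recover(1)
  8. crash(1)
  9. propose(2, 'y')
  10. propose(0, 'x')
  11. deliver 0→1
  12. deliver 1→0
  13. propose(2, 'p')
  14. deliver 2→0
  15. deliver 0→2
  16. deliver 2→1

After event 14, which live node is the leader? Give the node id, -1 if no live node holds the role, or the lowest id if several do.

after 1 — timeout(2): n2:cand/b5/[-]
after 2 — deliver 2→1: n1:foll/b5/[-]
after 3 — deliver 1→2: n2:lead/b5/[-]
after 4 — deliver 2→1: ·
after 5 — deliver 2→0: n0:foll/b5/[-]
after 6 — crash(1): n1:✗foll/b5/[-]
after 7 — recover(1): n1:foll/b5/[-]
after 8 — crash(1): n1:✗foll/b5/[-]
after 9 — propose(2,'y'): ·
after 10 — propose(0,'x'): ·
after 11 — deliver 0→1: ·
after 12 — deliver 1→0: ·
after 13 — propose(2,'p'): ·
after 14 — deliver 2→0: n0:foll/b5/[y]

2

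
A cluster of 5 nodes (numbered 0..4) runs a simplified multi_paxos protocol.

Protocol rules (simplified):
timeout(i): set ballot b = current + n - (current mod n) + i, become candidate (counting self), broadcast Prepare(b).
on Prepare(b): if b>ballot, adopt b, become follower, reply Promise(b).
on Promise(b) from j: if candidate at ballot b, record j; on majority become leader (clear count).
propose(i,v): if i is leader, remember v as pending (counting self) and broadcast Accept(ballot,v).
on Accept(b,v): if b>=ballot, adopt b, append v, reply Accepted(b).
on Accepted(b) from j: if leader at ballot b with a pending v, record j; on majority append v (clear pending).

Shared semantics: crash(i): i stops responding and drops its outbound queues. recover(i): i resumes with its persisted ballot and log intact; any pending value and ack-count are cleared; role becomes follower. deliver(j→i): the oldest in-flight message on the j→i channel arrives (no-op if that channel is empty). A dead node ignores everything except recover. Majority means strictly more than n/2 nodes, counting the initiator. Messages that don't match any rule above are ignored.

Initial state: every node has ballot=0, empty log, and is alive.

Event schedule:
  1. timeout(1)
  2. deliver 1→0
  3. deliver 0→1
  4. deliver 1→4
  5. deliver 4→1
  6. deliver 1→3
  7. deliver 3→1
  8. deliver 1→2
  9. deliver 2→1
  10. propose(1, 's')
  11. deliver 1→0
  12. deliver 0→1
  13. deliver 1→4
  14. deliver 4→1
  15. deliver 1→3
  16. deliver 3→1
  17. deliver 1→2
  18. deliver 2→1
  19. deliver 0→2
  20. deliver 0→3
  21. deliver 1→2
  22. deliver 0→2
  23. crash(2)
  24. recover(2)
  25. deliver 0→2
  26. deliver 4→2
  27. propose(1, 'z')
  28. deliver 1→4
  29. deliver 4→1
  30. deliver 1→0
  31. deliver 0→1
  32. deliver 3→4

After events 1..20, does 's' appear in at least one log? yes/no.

after 1 — timeout(1): n1:cand/b6/[-]
after 2 — deliver 1→0: n0:foll/b6/[-]
after 3 — deliver 0→1: ·
after 4 — deliver 1→4: n4:foll/b6/[-]
after 5 — deliver 4→1: n1:lead/b6/[-]
after 6 — deliver 1→3: n3:foll/b6/[-]
after 7 — deliver 3→1: ·
after 8 — deliver 1→2: n2:foll/b6/[-]
after 9 — deliver 2→1: ·
after 10 — propose(1,'s'): ·
after 11 — deliver 1→0: n0:foll/b6/[s]
after 12 — deliver 0→1: ·
after 13 — deliver 1→4: n4:foll/b6/[s]
after 14 — deliver 4→1: n1:lead/b6/[s]
after 15 — deliver 1→3: n3:foll/b6/[s]
after 16 — deliver 3→1: ·
after 17 — deliver 1→2: n2:foll/b6/[s]
after 18 — deliver 2→1: ·
after 19 — deliver 0→2: ·
after 20 — deliver 0→3: ·

yes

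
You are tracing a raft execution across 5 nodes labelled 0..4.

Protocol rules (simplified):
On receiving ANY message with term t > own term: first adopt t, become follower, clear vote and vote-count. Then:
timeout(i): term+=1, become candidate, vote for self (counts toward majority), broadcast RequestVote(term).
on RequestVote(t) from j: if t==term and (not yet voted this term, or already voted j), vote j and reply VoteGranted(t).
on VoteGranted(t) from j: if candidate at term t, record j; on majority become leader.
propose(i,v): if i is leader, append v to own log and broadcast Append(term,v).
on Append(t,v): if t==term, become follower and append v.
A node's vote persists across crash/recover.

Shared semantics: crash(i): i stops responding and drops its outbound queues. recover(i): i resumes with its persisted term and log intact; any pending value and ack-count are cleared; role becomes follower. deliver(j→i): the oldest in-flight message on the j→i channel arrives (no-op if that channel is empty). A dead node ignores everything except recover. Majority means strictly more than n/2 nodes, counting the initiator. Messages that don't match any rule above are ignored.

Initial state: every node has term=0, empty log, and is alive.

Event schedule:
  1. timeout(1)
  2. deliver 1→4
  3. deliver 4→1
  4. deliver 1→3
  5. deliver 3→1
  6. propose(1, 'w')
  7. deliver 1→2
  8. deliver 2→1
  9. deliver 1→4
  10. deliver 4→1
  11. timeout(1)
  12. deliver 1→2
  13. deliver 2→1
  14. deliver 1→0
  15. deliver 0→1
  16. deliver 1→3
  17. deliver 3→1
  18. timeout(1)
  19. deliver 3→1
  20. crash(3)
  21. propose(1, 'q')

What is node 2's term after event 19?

e1 timeout(1): 1[cand,t=1,-]
e2 deliver 1→4: 4[foll,t=1,-]
e3 deliver 4→1: ·
e4 deliver 1→3: 3[foll,t=1,-]
e5 deliver 3→1: 1[lead,t=1,-]
e6 propose(1,'w'): 1[lead,t=1,w]
e7 deliver 1→2: 2[foll,t=1,-]
e8 deliver 2→1: ·
e9 deliver 1→4: 4[foll,t=1,w]
e10 deliver 4→1: ·
e11 timeout(1): 1[cand,t=2,w]
e12 deliver 1→2: 2[foll,t=1,w]
e13 deliver 2→1: ·
e14 deliver 1→0: 0[foll,t=1,-]
e15 deliver 0→1: ·
e16 deliver 1→3: 3[foll,t=1,w]
e17 deliver 3→1: ·
e18 timeout(1): 1[cand,t=3,w]
e19 deliver 3→1: ·

1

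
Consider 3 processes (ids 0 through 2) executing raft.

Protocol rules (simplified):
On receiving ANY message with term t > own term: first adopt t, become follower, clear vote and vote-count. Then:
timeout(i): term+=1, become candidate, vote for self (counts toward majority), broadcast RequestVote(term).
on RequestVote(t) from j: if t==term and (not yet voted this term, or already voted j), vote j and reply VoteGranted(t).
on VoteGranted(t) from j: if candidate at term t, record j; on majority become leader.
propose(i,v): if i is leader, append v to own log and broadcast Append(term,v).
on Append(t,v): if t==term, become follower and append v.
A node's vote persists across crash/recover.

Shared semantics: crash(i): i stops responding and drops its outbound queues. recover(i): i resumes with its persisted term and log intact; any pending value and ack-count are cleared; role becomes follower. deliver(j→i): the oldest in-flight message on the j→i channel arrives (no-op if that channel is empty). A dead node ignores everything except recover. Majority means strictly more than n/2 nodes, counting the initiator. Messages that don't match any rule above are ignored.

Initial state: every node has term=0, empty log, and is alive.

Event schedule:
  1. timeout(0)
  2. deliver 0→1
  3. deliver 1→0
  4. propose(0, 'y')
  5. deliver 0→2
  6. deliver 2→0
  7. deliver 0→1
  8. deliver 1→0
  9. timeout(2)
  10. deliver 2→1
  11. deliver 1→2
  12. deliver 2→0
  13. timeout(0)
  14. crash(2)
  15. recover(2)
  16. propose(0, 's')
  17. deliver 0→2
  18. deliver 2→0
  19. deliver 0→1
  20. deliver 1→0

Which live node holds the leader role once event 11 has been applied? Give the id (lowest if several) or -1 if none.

0

[1] timeout(0) → N0(cand t1 [-])
[2] deliver 0→1 → N1(foll t1 [-])
[3] deliver 1→0 → N0(lead t1 [-])
[4] propose(0,'y') → N0(lead t1 [y])
[5] deliver 0→2 → N2(foll t1 [-])
[6] deliver 2→0 → ∅
[7] deliver 0→1 → N1(foll t1 [y])
[8] deliver 1→0 → ∅
[9] timeout(2) → N2(cand t2 [-])
[10] deliver 2→1 → N1(foll t2 [y])
[11] deliver 1→2 → N2(lead t2 [-])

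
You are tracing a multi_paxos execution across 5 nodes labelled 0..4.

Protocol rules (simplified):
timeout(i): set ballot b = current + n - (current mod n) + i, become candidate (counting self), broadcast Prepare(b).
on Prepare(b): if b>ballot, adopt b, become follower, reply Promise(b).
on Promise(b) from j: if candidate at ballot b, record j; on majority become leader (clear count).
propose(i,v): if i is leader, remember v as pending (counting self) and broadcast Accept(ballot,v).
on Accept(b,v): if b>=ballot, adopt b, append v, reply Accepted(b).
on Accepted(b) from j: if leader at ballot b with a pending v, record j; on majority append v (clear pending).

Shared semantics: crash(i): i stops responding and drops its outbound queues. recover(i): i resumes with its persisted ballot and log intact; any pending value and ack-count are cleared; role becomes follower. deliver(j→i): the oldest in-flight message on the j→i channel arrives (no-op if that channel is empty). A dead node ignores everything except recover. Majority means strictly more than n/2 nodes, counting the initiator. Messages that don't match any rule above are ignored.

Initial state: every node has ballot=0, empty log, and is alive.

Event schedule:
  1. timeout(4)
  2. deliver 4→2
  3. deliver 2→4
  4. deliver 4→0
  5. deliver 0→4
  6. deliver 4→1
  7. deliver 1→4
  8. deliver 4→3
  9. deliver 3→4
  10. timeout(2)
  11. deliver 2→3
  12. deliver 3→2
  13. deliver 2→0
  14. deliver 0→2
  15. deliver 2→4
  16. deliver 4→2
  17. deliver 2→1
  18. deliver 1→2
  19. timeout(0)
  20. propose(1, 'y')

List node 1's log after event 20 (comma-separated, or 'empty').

e1 timeout(4): 4[cand,b=9,-]
e2 deliver 4→2: 2[foll,b=9,-]
e3 deliver 2→4: ·
e4 deliver 4→0: 0[foll,b=9,-]
e5 deliver 0→4: 4[lead,b=9,-]
e6 deliver 4→1: 1[foll,b=9,-]
e7 deliver 1→4: ·
e8 deliver 4→3: 3[foll,b=9,-]
e9 deliver 3→4: ·
e10 timeout(2): 2[cand,b=12,-]
e11 deliver 2→3: 3[foll,b=12,-]
e12 deliver 3→2: ·
e13 deliver 2→0: 0[foll,b=12,-]
e14 deliver 0→2: 2[lead,b=12,-]
e15 deliver 2→4: 4[foll,b=12,-]
e16 deliver 4→2: ·
e17 deliver 2→1: 1[foll,b=12,-]
e18 deliver 1→2: ·
e19 timeout(0): 0[cand,b=15,-]
e20 propose(1,'y'): ·

empty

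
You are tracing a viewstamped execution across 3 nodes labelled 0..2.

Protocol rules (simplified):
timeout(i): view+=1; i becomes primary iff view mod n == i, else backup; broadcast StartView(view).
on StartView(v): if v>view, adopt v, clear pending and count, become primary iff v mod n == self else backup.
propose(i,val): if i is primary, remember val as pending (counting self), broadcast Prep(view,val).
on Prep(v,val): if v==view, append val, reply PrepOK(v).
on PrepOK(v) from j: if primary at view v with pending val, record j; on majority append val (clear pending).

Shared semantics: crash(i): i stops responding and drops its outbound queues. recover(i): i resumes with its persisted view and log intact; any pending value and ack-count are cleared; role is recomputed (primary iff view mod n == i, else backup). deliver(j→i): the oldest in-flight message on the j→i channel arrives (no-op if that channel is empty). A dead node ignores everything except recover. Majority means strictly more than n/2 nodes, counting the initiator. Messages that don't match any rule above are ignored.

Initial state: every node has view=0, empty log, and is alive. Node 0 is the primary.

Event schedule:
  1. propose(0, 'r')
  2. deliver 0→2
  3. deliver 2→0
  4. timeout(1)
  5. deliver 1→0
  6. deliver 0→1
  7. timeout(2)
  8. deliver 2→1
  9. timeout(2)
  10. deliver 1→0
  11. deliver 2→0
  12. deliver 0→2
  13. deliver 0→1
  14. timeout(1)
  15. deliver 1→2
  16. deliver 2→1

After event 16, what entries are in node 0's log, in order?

1. propose(0,'r'):  nop
2. deliver 0→2:  <2:back v0 r>
3. deliver 2→0:  <0:prim v0 r>
4. timeout(1):  <1:prim v1 ->
5. deliver 1→0:  <0:back v1 r>
6. deliver 0→1:  nop
7. timeout(2):  <2:back v1 r>
8. deliver 2→1:  nop
9. timeout(2):  <2:prim v2 r>
10. deliver 1→0:  nop
11. deliver 2→0:  nop
12. deliver 0→2:  nop
13. deliver 0→1:  nop
14. timeout(1):  <1:back v2 ->
15. deliver 1→2:  nop
16. deliver 2→1:  nop

r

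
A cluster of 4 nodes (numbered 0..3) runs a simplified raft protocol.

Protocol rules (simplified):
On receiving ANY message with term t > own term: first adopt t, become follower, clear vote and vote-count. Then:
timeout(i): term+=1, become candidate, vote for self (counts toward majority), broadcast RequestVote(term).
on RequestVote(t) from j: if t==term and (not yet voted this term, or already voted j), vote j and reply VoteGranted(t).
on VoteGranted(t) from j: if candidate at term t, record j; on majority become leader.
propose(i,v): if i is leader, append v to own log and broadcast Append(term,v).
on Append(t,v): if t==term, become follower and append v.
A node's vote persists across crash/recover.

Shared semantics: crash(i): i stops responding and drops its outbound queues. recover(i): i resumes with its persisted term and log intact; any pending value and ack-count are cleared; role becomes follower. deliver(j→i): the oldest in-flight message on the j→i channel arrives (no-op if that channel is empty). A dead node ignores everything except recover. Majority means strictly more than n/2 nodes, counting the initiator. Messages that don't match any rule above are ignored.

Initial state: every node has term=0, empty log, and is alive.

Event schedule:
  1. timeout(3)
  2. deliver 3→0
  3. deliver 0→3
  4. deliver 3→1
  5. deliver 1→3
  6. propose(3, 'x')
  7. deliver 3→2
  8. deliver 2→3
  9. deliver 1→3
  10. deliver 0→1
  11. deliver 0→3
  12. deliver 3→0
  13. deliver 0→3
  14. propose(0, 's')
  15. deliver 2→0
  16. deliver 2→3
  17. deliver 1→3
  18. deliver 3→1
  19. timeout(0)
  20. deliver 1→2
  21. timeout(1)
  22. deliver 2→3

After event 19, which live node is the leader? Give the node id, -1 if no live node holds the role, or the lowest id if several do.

3

e1 timeout(3): 3[cand,t=1,-]
e2 deliver 3→0: 0[foll,t=1,-]
e3 deliver 0→3: ·
e4 deliver 3→1: 1[foll,t=1,-]
e5 deliver 1→3: 3[lead,t=1,-]
e6 propose(3,'x'): 3[lead,t=1,x]
e7 deliver 3→2: 2[foll,t=1,-]
e8 deliver 2→3: ·
e9 deliver 1→3: ·
e10 deliver 0→1: ·
e11 deliver 0→3: ·
e12 deliver 3→0: 0[foll,t=1,x]
e13 deliver 0→3: ·
e14 propose(0,'s'): ·
e15 deliver 2→0: ·
e16 deliver 2→3: ·
e17 deliver 1→3: ·
e18 deliver 3→1: 1[foll,t=1,x]
e19 timeout(0): 0[cand,t=2,x]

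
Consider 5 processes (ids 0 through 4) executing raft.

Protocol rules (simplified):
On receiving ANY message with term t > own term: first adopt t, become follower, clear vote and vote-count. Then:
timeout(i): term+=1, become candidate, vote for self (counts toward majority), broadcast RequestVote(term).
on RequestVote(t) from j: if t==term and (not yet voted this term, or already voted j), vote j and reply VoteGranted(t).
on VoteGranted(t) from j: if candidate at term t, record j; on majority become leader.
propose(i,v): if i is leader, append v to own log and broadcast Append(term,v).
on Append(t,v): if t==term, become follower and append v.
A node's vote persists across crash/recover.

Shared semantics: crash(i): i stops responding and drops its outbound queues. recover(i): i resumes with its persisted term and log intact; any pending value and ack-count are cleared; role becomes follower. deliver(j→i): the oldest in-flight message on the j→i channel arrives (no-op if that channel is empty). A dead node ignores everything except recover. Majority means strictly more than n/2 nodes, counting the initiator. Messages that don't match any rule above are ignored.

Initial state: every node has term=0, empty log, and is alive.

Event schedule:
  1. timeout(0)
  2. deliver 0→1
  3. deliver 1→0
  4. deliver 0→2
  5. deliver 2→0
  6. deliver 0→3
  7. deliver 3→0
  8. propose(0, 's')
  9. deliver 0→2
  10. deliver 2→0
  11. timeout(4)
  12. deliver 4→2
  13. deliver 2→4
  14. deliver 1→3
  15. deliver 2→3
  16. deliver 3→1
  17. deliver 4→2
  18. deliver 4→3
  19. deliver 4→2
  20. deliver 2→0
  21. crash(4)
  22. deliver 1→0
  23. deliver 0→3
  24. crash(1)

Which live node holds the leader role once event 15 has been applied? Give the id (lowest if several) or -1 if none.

0

e1 timeout(0): 0[cand,t=1,-]
e2 deliver 0→1: 1[foll,t=1,-]
e3 deliver 1→0: ·
e4 deliver 0→2: 2[foll,t=1,-]
e5 deliver 2→0: 0[lead,t=1,-]
e6 deliver 0→3: 3[foll,t=1,-]
e7 deliver 3→0: ·
e8 propose(0,'s'): 0[lead,t=1,s]
e9 deliver 0→2: 2[foll,t=1,s]
e10 deliver 2→0: ·
e11 timeout(4): 4[cand,t=1,-]
e12 deliver 4→2: ·
e13 deliver 2→4: ·
e14 deliver 1→3: ·
e15 deliver 2→3: ·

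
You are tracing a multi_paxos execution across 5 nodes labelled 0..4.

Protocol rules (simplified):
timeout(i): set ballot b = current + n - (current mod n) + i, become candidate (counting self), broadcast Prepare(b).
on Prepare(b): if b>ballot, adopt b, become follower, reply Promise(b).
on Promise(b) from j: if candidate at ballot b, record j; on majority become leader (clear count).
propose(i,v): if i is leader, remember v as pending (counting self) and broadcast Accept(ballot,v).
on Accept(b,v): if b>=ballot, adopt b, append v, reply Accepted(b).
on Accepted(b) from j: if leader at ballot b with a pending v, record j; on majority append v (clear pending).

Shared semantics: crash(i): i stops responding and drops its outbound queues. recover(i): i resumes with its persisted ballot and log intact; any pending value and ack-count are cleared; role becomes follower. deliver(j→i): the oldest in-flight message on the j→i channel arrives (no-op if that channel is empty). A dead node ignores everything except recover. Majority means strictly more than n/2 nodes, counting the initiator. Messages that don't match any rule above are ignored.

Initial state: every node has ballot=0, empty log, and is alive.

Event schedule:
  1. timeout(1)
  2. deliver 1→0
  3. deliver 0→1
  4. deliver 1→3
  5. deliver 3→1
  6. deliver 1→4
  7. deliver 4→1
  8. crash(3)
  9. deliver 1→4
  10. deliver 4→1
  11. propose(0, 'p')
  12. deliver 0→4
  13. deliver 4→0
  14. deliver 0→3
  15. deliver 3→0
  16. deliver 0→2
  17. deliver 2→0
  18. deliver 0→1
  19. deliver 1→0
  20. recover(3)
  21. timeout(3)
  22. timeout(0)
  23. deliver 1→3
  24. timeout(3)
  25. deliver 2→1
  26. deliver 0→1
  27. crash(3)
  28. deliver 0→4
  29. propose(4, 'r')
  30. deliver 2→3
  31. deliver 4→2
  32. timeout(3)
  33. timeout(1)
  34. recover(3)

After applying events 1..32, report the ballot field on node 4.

10

step 1 timeout(1): 1={cand,b=6,log=-}
step 2 deliver 1→0: 0={foll,b=6,log=-}
step 3 deliver 0→1: —
step 4 deliver 1→3: 3={foll,b=6,log=-}
step 5 deliver 3→1: 1={lead,b=6,log=-}
step 6 deliver 1→4: 4={foll,b=6,log=-}
step 7 deliver 4→1: —
step 8 crash(3): 3={✗foll,b=6,log=-}
step 9 deliver 1→4: —
step 10 deliver 4→1: —
step 11 propose(0,'p'): —
step 12 deliver 0→4: —
step 13 deliver 4→0: —
step 14 deliver 0→3: —
step 15 deliver 3→0: —
step 16 deliver 0→2: —
step 17 deliver 2→0: —
step 18 deliver 0→1: —
step 19 deliver 1→0: —
step 20 recover(3): 3={foll,b=6,log=-}
step 21 timeout(3): 3={cand,b=13,log=-}
step 22 timeout(0): 0={cand,b=10,log=-}
step 23 deliver 1→3: —
step 24 timeout(3): 3={cand,b=18,log=-}
step 25 deliver 2→1: —
step 26 deliver 0→1: 1={foll,b=10,log=-}
step 27 crash(3): 3={✗cand,b=18,log=-}
step 28 deliver 0→4: 4={foll,b=10,log=-}
step 29 propose(4,'r'): —
step 30 deliver 2→3: —
step 31 deliver 4→2: —
step 32 timeout(3): —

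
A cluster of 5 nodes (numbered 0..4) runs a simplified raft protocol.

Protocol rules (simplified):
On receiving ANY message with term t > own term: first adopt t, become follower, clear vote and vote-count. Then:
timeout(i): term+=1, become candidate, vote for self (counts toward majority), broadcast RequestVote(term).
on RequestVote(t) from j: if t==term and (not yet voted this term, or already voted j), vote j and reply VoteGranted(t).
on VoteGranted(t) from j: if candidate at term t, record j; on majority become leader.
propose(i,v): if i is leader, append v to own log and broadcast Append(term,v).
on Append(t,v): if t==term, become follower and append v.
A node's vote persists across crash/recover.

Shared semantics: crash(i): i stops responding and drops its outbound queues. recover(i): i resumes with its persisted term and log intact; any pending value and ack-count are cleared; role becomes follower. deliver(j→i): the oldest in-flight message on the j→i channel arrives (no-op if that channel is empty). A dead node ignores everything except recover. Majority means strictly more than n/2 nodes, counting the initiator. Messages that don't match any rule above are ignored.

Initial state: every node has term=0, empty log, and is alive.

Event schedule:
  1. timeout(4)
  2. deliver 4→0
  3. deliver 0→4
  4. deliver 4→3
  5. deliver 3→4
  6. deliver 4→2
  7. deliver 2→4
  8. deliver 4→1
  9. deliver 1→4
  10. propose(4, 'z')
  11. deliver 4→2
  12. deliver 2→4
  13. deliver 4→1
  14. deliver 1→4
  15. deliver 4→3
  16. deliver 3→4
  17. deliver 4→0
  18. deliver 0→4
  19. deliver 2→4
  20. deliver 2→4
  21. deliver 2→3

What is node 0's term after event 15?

after 1 — timeout(4): n4:cand/t1/[-]
after 2 — deliver 4→0: n0:foll/t1/[-]
after 3 — deliver 0→4: ·
after 4 — deliver 4→3: n3:foll/t1/[-]
after 5 — deliver 3→4: n4:lead/t1/[-]
after 6 — deliver 4→2: n2:foll/t1/[-]
after 7 — deliver 2→4: ·
after 8 — deliver 4→1: n1:foll/t1/[-]
after 9 — deliver 1→4: ·
after 10 — propose(4,'z'): n4:lead/t1/[z]
after 11 — deliver 4→2: n2:foll/t1/[z]
after 12 — deliver 2→4: ·
after 13 — deliver 4→1: n1:foll/t1/[z]
after 14 — deliver 1→4: ·
after 15 — deliver 4→3: n3:foll/t1/[z]

1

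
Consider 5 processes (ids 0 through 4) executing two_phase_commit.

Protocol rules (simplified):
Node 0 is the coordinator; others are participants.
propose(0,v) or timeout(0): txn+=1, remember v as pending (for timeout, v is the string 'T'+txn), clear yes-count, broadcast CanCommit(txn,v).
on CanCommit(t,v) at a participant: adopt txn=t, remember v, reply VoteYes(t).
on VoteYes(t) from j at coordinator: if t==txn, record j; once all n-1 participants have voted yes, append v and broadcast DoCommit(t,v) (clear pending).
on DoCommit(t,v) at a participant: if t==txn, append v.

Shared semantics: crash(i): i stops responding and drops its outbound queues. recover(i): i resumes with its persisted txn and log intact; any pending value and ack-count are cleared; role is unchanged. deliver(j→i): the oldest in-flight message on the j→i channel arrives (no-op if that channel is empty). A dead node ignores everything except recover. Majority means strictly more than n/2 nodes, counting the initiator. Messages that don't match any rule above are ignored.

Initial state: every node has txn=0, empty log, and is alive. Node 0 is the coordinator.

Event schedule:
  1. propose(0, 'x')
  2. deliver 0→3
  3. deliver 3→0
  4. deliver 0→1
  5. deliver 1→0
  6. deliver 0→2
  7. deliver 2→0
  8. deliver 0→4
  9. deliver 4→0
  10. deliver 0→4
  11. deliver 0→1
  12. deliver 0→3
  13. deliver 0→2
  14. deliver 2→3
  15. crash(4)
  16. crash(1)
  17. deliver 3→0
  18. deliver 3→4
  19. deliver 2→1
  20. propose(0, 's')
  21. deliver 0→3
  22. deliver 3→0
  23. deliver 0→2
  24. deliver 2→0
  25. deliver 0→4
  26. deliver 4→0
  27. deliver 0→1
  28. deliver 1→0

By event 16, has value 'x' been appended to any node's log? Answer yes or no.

yes

step 1 propose(0,'x'): 0={coor,t=1,log=-}
step 2 deliver 0→3: 3={part,t=1,log=-}
step 3 deliver 3→0: —
step 4 deliver 0→1: 1={part,t=1,log=-}
step 5 deliver 1→0: —
step 6 deliver 0→2: 2={part,t=1,log=-}
step 7 deliver 2→0: —
step 8 deliver 0→4: 4={part,t=1,log=-}
step 9 deliver 4→0: 0={coor,t=1,log=x}
step 10 deliver 0→4: 4={part,t=1,log=x}
step 11 deliver 0→1: 1={part,t=1,log=x}
step 12 deliver 0→3: 3={part,t=1,log=x}
step 13 deliver 0→2: 2={part,t=1,log=x}
step 14 deliver 2→3: —
step 15 crash(4): 4={✗part,t=1,log=x}
step 16 crash(1): 1={✗part,t=1,log=x}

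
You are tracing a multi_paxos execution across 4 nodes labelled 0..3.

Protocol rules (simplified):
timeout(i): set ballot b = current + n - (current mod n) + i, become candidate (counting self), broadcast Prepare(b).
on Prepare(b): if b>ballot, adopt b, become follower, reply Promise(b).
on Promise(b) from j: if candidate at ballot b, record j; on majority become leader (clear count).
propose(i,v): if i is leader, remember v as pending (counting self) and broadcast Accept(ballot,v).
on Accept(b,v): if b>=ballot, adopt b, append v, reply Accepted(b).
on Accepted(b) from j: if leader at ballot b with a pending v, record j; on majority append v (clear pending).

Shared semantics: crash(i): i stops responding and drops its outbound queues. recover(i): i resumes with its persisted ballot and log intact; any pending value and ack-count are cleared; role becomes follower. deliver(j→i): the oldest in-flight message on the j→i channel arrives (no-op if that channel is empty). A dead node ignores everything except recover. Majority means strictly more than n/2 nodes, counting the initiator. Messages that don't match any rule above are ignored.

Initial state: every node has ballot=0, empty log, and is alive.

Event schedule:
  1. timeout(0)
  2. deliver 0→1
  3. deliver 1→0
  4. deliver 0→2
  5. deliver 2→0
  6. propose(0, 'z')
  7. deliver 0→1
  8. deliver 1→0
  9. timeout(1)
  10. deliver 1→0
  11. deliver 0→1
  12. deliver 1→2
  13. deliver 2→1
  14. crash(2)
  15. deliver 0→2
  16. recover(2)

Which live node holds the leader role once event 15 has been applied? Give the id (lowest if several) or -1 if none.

step 1 timeout(0): 0={cand,b=4,log=-}
step 2 deliver 0→1: 1={foll,b=4,log=-}
step 3 deliver 1→0: —
step 4 deliver 0→2: 2={foll,b=4,log=-}
step 5 deliver 2→0: 0={lead,b=4,log=-}
step 6 propose(0,'z'): —
step 7 deliver 0→1: 1={foll,b=4,log=z}
step 8 deliver 1→0: —
step 9 timeout(1): 1={cand,b=9,log=z}
step 10 deliver 1→0: 0={foll,b=9,log=-}
step 11 deliver 0→1: —
step 12 deliver 1→2: 2={foll,b=9,log=-}
step 13 deliver 2→1: 1={lead,b=9,log=z}
step 14 crash(2): 2={✗foll,b=9,log=-}
step 15 deliver 0→2: —

1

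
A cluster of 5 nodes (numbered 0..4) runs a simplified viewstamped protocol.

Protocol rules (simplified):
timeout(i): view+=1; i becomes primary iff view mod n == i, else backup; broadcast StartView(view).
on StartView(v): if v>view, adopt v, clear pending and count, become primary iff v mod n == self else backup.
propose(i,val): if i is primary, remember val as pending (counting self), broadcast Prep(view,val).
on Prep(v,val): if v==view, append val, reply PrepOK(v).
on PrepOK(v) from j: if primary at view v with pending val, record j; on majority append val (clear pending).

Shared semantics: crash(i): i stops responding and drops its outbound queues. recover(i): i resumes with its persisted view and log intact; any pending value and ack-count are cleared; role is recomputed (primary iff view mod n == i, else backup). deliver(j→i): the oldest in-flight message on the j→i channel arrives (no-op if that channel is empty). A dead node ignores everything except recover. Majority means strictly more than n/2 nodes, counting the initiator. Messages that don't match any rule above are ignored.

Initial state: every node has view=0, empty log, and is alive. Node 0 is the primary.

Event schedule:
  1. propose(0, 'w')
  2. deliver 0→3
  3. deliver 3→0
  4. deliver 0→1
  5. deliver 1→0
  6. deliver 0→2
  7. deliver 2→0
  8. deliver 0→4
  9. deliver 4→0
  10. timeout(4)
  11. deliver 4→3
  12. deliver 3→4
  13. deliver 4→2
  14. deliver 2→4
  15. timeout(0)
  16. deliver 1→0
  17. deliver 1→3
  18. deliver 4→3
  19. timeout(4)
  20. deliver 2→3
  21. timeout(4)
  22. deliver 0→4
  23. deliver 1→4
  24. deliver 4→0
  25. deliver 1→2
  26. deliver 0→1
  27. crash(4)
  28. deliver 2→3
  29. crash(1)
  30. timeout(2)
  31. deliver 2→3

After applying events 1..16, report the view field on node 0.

e1 propose(0,'w'): ·
e2 deliver 0→3: 3[back,v=0,w]
e3 deliver 3→0: ·
e4 deliver 0→1: 1[back,v=0,w]
e5 deliver 1→0: 0[prim,v=0,w]
e6 deliver 0→2: 2[back,v=0,w]
e7 deliver 2→0: ·
e8 deliver 0→4: 4[back,v=0,w]
e9 deliver 4→0: ·
e10 timeout(4): 4[back,v=1,w]
e11 deliver 4→3: 3[back,v=1,w]
e12 deliver 3→4: ·
e13 deliver 4→2: 2[back,v=1,w]
e14 deliver 2→4: ·
e15 timeout(0): 0[back,v=1,w]
e16 deliver 1→0: ·

1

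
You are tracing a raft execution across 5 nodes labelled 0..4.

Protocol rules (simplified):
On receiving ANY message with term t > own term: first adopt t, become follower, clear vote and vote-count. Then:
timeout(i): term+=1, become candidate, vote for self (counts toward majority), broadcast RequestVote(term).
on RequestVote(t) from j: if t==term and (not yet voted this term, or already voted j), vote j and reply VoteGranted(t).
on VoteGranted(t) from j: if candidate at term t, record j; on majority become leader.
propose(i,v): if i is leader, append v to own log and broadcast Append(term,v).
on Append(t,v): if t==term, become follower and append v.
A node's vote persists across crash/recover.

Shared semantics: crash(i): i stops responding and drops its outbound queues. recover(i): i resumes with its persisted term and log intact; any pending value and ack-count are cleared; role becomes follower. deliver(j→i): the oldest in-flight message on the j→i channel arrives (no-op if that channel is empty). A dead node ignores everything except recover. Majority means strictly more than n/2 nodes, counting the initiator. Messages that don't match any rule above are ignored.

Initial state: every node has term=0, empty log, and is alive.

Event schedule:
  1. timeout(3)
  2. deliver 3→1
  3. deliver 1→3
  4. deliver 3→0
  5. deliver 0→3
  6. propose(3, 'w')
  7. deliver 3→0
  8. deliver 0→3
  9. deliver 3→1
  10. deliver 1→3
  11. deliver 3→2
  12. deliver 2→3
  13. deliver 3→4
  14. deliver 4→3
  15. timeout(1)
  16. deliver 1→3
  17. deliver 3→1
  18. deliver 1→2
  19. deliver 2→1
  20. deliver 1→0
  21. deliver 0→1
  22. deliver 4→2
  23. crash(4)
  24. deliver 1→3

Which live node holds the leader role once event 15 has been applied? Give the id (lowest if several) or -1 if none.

3

e1 timeout(3): 3[cand,t=1,-]
e2 deliver 3→1: 1[foll,t=1,-]
e3 deliver 1→3: ·
e4 deliver 3→0: 0[foll,t=1,-]
e5 deliver 0→3: 3[lead,t=1,-]
e6 propose(3,'w'): 3[lead,t=1,w]
e7 deliver 3→0: 0[foll,t=1,w]
e8 deliver 0→3: ·
e9 deliver 3→1: 1[foll,t=1,w]
e10 deliver 1→3: ·
e11 deliver 3→2: 2[foll,t=1,-]
e12 deliver 2→3: ·
e13 deliver 3→4: 4[foll,t=1,-]
e14 deliver 4→3: ·
e15 timeout(1): 1[cand,t=2,w]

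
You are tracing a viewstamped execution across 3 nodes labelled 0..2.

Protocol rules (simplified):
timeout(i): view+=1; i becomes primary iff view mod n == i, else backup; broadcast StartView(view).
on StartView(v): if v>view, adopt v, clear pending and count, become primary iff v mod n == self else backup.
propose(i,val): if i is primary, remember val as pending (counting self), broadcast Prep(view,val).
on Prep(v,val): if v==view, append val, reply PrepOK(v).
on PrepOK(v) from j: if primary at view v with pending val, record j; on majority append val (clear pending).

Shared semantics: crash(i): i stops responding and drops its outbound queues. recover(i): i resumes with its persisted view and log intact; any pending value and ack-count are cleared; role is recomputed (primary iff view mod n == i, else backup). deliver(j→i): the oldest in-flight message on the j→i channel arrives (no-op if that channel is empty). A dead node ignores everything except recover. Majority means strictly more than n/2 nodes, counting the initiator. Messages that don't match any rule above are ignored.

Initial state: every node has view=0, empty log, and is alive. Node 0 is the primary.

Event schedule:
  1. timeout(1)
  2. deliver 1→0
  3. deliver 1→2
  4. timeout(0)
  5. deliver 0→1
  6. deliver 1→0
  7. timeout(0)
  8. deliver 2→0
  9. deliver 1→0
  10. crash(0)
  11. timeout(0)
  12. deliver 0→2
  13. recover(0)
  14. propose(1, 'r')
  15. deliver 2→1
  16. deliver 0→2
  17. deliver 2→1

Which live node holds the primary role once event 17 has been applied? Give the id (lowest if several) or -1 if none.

0

e1 timeout(1): 1[prim,v=1,-]
e2 deliver 1→0: 0[back,v=1,-]
e3 deliver 1→2: 2[back,v=1,-]
e4 timeout(0): 0[back,v=2,-]
e5 deliver 0→1: 1[back,v=2,-]
e6 deliver 1→0: ·
e7 timeout(0): 0[prim,v=3,-]
e8 deliver 2→0: ·
e9 deliver 1→0: ·
e10 crash(0): 0[✗prim,v=3,-]
e11 timeout(0): ·
e12 deliver 0→2: ·
e13 recover(0): 0[prim,v=3,-]
e14 propose(1,'r'): ·
e15 deliver 2→1: ·
e16 deliver 0→2: ·
e17 deliver 2→1: ·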